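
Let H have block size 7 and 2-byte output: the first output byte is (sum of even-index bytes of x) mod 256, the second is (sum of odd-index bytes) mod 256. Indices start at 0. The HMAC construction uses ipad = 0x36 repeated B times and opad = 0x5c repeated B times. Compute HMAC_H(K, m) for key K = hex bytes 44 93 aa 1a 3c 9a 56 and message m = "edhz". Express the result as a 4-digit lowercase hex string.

c231

Key hex bytes 44 93 aa 1a 3c 9a 56 is exactly B = 7 bytes: K' = 44 93 aa 1a 3c 9a 56.
K' ⊕ ipad = 72 a5 9c 2c 0a ac 60.  K' ⊕ opad = 18 cf f6 46 60 c6 0a.
Inner input = (K'⊕ipad) ∥ m = 72 a5 9c 2c 0a ac 60 ∥ 65 64 68 7a.
Inner hash: even-index sum = 598 mod 256 = 86; odd-index sum = 586 mod 256 = 74 → 56 4a.
Outer input = (K'⊕opad) ∥ inner = 18 cf f6 46 60 c6 0a ∥ 56 4a.
Outer hash (tag): even-index sum = 450 mod 256 = 194; odd-index sum = 561 mod 256 = 49 → c2 31.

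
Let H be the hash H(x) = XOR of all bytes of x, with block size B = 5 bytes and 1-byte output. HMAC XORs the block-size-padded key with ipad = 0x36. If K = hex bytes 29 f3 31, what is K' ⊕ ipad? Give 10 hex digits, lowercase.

1fc5073636

Key hex bytes 29 f3 31 is 3 bytes ≤ B = 5; zero-pad to 5 bytes: K' = 29 f3 31 00 00.
XOR each byte with 0x36: 29⊕36=1f, f3⊕36=c5, 31⊕36=07, 00⊕36=36, 00⊕36=36.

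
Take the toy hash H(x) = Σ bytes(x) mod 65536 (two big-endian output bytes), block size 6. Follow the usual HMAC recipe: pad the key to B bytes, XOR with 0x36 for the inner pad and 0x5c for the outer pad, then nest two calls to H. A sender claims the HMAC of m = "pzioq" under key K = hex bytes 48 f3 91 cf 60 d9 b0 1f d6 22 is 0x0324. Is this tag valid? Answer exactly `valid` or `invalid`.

invalid

Key hex bytes 48 f3 91 cf 60 d9 b0 1f d6 22 is 10 bytes > B = 6, so hash it first: H(key) = 05 9b, then zero-pad to 6 bytes: K' = 05 9b 00 00 00 00.
K' ⊕ ipad = 33 ad 36 36 36 36; K' ⊕ opad = 59 c7 5c 5c 5c 5c.
Inner hash: sum = 51+173+54+54+54+54+112+122+105+111+113 = 1003 → 03 eb.
Outer hash (recomputed tag): sum = 89+199+92+92+92+92+3+235 = 894 → 03 7e.
Recomputed tag = 037e; claimed = 0324 → mismatch.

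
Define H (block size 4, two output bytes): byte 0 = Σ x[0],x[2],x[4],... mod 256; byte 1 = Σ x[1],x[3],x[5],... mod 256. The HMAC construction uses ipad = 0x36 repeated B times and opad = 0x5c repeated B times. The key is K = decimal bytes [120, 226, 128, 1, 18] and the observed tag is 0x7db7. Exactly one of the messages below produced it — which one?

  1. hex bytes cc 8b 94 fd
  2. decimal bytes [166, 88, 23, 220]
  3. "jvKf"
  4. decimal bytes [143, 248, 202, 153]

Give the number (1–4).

4

Key decimal bytes [120, 226, 128, 1, 18] = 78 e2 80 01 12 is 5 bytes > B = 4, so hash it first: H(key) = 0a e3, then zero-pad to 4 bytes: K' = 0a e3 00 00.
K' ⊕ ipad = 3c d5 36 36; K' ⊕ opad = 56 bf 5c 5c.
m1: inner = H(3c d5 36 36 cc 8b 94 fd) = d2 93; tag = H(56 bf 5c 5c d2 93) = 84ae
m2: inner = H(3c d5 36 36 a6 58 17 dc) = 2f 3f; tag = H(56 bf 5c 5c 2f 3f) = e15a
m3: inner = H(3c d5 36 36 6a 76 4b 66) = 27 e7; tag = H(56 bf 5c 5c 27 e7) = d902
m4: inner = H(3c d5 36 36 8f f8 ca 99) = cb 9c; tag = H(56 bf 5c 5c cb 9c) = 7db7 ← matches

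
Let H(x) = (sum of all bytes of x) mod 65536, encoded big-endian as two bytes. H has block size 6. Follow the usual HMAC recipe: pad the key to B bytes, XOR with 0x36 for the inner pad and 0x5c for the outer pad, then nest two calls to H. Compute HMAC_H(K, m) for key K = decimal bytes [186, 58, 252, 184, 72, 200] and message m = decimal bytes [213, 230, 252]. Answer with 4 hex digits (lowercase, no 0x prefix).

03a1

Key decimal bytes [186, 58, 252, 184, 72, 200] = ba 3a fc b8 48 c8 is exactly B = 6 bytes: K' = ba 3a fc b8 48 c8.
K' ⊕ ipad = 8c 0c ca 8e 7e fe.  K' ⊕ opad = e6 66 a0 e4 14 94.
Inner input = (K'⊕ipad) ∥ m = 8c 0c ca 8e 7e fe ∥ d5 e6 fc.
Inner hash: sum = 140+12+202+142+126+254+213+230+252 = 1571 → 06 23.
Outer input = (K'⊕opad) ∥ inner = e6 66 a0 e4 14 94 ∥ 06 23.
Outer hash (tag): sum = 230+102+160+228+20+148+6+35 = 929 → 03 a1.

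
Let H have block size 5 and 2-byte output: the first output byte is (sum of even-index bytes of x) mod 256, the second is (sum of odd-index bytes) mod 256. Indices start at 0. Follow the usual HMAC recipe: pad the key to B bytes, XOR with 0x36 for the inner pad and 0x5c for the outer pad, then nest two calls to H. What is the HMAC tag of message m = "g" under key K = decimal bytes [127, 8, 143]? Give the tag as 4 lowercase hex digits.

2de8

Key decimal bytes [127, 8, 143] = 7f 08 8f is 3 bytes ≤ B = 5; zero-pad to 5 bytes: K' = 7f 08 8f 00 00.
K' ⊕ ipad = 49 3e b9 36 36.  K' ⊕ opad = 23 54 d3 5c 5c.
Inner input = (K'⊕ipad) ∥ m = 49 3e b9 36 36 ∥ 67.
Inner hash: even-index sum = 312 mod 256 = 56; odd-index sum = 219 mod 256 = 219 → 38 db.
Outer input = (K'⊕opad) ∥ inner = 23 54 d3 5c 5c ∥ 38 db.
Outer hash (tag): even-index sum = 557 mod 256 = 45; odd-index sum = 232 mod 256 = 232 → 2d e8.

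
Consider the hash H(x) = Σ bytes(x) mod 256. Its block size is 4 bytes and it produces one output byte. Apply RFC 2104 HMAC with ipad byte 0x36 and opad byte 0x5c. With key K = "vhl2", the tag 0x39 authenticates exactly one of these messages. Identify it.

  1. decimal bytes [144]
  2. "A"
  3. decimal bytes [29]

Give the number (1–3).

Key "vhl2" = 76 68 6c 32 is exactly B = 4 bytes: K' = 76 68 6c 32.
K' ⊕ ipad = 40 5e 5a 04; K' ⊕ opad = 2a 34 30 6e.
m1: inner = H(40 5e 5a 04 90) = 8c; tag = H(2a 34 30 6e 8c) = 88
m2: inner = H(40 5e 5a 04 41) = 3d; tag = H(2a 34 30 6e 3d) = 39 ← matches
m3: inner = H(40 5e 5a 04 1d) = 19; tag = H(2a 34 30 6e 19) = 15

2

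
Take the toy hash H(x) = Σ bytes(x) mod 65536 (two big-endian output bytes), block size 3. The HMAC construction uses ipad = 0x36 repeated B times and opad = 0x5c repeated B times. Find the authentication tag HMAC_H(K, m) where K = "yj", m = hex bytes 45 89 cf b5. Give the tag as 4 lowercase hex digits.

Key "yj" = 79 6a is 2 bytes ≤ B = 3; zero-pad to 3 bytes: K' = 79 6a 00.
K' ⊕ ipad = 4f 5c 36.  K' ⊕ opad = 25 36 5c.
Inner input = (K'⊕ipad) ∥ m = 4f 5c 36 ∥ 45 89 cf b5.
Inner hash: sum = 79+92+54+69+137+207+181 = 819 → 03 33.
Outer input = (K'⊕opad) ∥ inner = 25 36 5c ∥ 03 33.
Outer hash (tag): sum = 37+54+92+3+51 = 237 → 00 ed.

00ed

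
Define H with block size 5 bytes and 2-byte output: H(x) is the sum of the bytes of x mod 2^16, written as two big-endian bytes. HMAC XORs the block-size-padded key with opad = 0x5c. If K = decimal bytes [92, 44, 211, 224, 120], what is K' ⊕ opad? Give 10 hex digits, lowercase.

Key decimal bytes [92, 44, 211, 224, 120] = 5c 2c d3 e0 78 is exactly B = 5 bytes: K' = 5c 2c d3 e0 78.
XOR each byte with 0x5c: 5c⊕5c=00, 2c⊕5c=70, d3⊕5c=8f, e0⊕5c=bc, 78⊕5c=24.

00708fbc24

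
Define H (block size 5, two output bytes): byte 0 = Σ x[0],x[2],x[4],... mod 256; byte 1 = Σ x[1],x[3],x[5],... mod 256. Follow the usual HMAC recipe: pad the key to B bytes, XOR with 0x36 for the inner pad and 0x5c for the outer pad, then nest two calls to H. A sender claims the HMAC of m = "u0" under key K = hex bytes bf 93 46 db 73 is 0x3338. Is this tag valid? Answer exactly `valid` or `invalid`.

Key hex bytes bf 93 46 db 73 is exactly B = 5 bytes: K' = bf 93 46 db 73.
K' ⊕ ipad = 89 a5 70 ed 45; K' ⊕ opad = e3 cf 1a 87 2f.
Inner hash: even-index sum = 366 mod 256 = 110; odd-index sum = 519 mod 256 = 7 → 6e 07.
Outer hash (recomputed tag): even-index sum = 307 mod 256 = 51; odd-index sum = 452 mod 256 = 196 → 33 c4.
Recomputed tag = 33c4; claimed = 3338 → mismatch.

invalid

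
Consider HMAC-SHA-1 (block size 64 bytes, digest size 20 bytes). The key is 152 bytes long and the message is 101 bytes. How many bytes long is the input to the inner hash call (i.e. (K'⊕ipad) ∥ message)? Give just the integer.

Key is 152 > 64 bytes, so it is hashed to 20 bytes then zero-padded to 64: |K'| = 64.
Inner input = (K'⊕ipad) ∥ m → 64 + 101 = 165 bytes.

165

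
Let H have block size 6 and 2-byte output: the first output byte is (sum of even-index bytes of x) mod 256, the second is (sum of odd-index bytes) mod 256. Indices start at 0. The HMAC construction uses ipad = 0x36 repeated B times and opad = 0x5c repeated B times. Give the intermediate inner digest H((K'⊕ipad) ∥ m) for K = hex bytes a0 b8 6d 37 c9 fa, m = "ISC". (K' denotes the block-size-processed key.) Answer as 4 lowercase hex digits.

Key hex bytes a0 b8 6d 37 c9 fa is exactly B = 6 bytes: K' = a0 b8 6d 37 c9 fa.
K' ⊕ ipad = 96 8e 5b 01 ff cc.
Inner input = 96 8e 5b 01 ff cc ∥ 49 53 43.
Inner hash: even-index sum = 636 mod 256 = 124; odd-index sum = 430 mod 256 = 174 → 7c ae.

7cae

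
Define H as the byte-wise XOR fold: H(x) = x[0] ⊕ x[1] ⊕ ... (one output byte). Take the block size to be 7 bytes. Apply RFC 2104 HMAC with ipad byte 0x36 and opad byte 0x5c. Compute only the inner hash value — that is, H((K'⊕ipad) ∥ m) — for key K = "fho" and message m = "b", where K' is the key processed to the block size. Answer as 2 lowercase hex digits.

35

Key "fho" = 66 68 6f is 3 bytes ≤ B = 7; zero-pad to 7 bytes: K' = 66 68 6f 00 00 00 00.
K' ⊕ ipad = 50 5e 59 36 36 36 36.
Inner input = 50 5e 59 36 36 36 36 ∥ 62.
Inner hash: XOR 50⊕5e⊕59⊕36⊕36⊕36⊕36⊕62 = 35.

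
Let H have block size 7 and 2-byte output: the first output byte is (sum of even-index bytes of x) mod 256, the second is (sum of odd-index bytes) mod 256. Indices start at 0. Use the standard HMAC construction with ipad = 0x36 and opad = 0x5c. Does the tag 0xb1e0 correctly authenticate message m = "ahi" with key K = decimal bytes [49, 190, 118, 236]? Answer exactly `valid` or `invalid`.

Key decimal bytes [49, 190, 118, 236] = 31 be 76 ec is 4 bytes ≤ B = 7; zero-pad to 7 bytes: K' = 31 be 76 ec 00 00 00.
K' ⊕ ipad = 07 88 40 da 36 36 36; K' ⊕ opad = 6d e2 2a b0 5c 5c 5c.
Inner hash: even-index sum = 283 mod 256 = 27; odd-index sum = 610 mod 256 = 98 → 1b 62.
Outer hash (recomputed tag): even-index sum = 433 mod 256 = 177; odd-index sum = 521 mod 256 = 9 → b1 09.
Recomputed tag = b109; claimed = b1e0 → mismatch.

invalid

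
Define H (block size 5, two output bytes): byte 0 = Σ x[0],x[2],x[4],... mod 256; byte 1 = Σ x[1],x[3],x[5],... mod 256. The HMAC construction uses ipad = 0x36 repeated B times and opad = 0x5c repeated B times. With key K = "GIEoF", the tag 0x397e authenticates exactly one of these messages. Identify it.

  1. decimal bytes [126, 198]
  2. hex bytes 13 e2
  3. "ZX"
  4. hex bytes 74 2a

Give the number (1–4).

Key "GIEoF" = 47 49 45 6f 46 is exactly B = 5 bytes: K' = 47 49 45 6f 46.
K' ⊕ ipad = 71 7f 73 59 70; K' ⊕ opad = 1b 15 19 33 1a.
m1: inner = H(71 7f 73 59 70 7e c6) = 1a 56; tag = H(1b 15 19 33 1a 1a 56) = a462
m2: inner = H(71 7f 73 59 70 13 e2) = 36 eb; tag = H(1b 15 19 33 1a 36 eb) = 397e ← matches
m3: inner = H(71 7f 73 59 70 5a 58) = ac 32; tag = H(1b 15 19 33 1a ac 32) = 80f4
m4: inner = H(71 7f 73 59 70 74 2a) = 7e 4c; tag = H(1b 15 19 33 1a 7e 4c) = 9ac6

2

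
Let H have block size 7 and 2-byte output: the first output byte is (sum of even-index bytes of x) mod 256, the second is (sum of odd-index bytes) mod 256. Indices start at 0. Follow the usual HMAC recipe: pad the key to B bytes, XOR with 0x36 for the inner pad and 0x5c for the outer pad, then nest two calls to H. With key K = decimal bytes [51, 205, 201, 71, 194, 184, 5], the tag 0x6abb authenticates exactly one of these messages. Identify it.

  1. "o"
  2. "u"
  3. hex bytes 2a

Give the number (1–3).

Key decimal bytes [51, 205, 201, 71, 194, 184, 5] = 33 cd c9 47 c2 b8 05 is exactly B = 7 bytes: K' = 33 cd c9 47 c2 b8 05.
K' ⊕ ipad = 05 fb ff 71 f4 8e 33; K' ⊕ opad = 6f 91 95 1b 9e e4 59.
m1: inner = H(05 fb ff 71 f4 8e 33 6f) = 2b 69; tag = H(6f 91 95 1b 9e e4 59 2b 69) = 64bb
m2: inner = H(05 fb ff 71 f4 8e 33 75) = 2b 6f; tag = H(6f 91 95 1b 9e e4 59 2b 6f) = 6abb ← matches
m3: inner = H(05 fb ff 71 f4 8e 33 2a) = 2b 24; tag = H(6f 91 95 1b 9e e4 59 2b 24) = 1fbb

2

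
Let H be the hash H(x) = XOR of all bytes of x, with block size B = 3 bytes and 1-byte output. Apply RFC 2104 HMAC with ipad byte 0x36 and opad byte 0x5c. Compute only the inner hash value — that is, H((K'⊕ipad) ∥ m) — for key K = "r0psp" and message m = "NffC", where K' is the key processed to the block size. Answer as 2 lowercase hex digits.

Key "r0psp" = 72 30 70 73 70 is 5 bytes > B = 3, so hash it first: H(key) = 31, then zero-pad to 3 bytes: K' = 31 00 00.
K' ⊕ ipad = 07 36 36.
Inner input = 07 36 36 ∥ 4e 66 66 43.
Inner hash: XOR 07⊕36⊕36⊕4e⊕66⊕66⊕43 = 0a.

0a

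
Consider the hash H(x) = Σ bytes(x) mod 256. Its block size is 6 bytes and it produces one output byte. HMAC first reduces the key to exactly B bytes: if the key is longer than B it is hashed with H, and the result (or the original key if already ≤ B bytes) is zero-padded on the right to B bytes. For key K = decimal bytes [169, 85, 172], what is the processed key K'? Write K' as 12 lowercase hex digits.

Key decimal bytes [169, 85, 172] = a9 55 ac is 3 bytes ≤ B = 6; zero-pad to 6 bytes: K' = a9 55 ac 00 00 00.

a955ac000000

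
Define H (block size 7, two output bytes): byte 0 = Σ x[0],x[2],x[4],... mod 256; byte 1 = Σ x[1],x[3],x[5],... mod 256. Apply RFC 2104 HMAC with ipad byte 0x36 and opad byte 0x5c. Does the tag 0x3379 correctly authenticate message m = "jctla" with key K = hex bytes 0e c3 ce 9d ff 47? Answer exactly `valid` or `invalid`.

Key hex bytes 0e c3 ce 9d ff 47 is 6 bytes ≤ B = 7; zero-pad to 7 bytes: K' = 0e c3 ce 9d ff 47 00.
K' ⊕ ipad = 38 f5 f8 ab c9 71 36; K' ⊕ opad = 52 9f 92 c1 a3 1b 5c.
Inner hash: even-index sum = 766 mod 256 = 254; odd-index sum = 848 mod 256 = 80 → fe 50.
Outer hash (recomputed tag): even-index sum = 563 mod 256 = 51; odd-index sum = 633 mod 256 = 121 → 33 79.
Recomputed tag = 3379; claimed = 3379 → match.

valid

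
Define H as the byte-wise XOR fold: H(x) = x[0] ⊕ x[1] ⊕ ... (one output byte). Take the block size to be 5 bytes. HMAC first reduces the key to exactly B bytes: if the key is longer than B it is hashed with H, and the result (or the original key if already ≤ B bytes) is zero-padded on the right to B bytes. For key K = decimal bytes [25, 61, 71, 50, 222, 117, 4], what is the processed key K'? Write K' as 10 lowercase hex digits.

fe00000000

|K| = 7 > B = 5, so first hash the key.
H(K): XOR 19⊕3d⊕47⊕32⊕de⊕75⊕04 = fe.
Zero-pad H(K) = fe to 5 bytes: K' = fe 00 00 00 00.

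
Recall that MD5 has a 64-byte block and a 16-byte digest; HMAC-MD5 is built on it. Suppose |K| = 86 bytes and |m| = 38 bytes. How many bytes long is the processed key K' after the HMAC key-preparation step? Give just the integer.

Key is 86 > 64 bytes, so it is hashed to 16 bytes then zero-padded to 64: |K'| = 64.

64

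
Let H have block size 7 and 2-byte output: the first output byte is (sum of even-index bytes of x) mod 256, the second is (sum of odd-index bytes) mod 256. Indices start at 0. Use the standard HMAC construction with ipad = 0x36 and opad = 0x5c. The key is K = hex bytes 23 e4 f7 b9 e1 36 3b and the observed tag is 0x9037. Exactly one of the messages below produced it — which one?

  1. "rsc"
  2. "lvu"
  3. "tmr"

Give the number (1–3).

2

Key hex bytes 23 e4 f7 b9 e1 36 3b is exactly B = 7 bytes: K' = 23 e4 f7 b9 e1 36 3b.
K' ⊕ ipad = 15 d2 c1 8f d7 00 0d; K' ⊕ opad = 7f b8 ab e5 bd 6a 67.
m1: inner = H(15 d2 c1 8f d7 00 0d 72 73 63) = 2d 36; tag = H(7f b8 ab e5 bd 6a 67 2d 36) = 8434
m2: inner = H(15 d2 c1 8f d7 00 0d 6c 76 75) = 30 42; tag = H(7f b8 ab e5 bd 6a 67 30 42) = 9037 ← matches
m3: inner = H(15 d2 c1 8f d7 00 0d 74 6d 72) = 27 47; tag = H(7f b8 ab e5 bd 6a 67 27 47) = 952e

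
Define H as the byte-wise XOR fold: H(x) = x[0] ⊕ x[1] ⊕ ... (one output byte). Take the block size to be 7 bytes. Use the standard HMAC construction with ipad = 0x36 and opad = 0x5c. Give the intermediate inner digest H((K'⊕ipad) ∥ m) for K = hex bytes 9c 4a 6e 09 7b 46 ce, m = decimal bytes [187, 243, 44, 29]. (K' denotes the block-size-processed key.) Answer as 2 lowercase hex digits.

0d

Key hex bytes 9c 4a 6e 09 7b 46 ce is exactly B = 7 bytes: K' = 9c 4a 6e 09 7b 46 ce.
K' ⊕ ipad = aa 7c 58 3f 4d 70 f8.
Inner input = aa 7c 58 3f 4d 70 f8 ∥ bb f3 2c 1d.
Inner hash: XOR aa⊕7c⊕58⊕3f⊕4d⊕70⊕f8⊕bb⊕f3⊕2c⊕1d = 0d.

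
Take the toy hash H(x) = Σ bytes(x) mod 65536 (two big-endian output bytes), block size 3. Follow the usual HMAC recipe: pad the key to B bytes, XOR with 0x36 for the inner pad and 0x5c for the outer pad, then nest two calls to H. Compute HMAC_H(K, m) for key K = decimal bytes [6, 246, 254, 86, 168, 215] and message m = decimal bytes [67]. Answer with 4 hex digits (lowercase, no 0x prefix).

Key decimal bytes [6, 246, 254, 86, 168, 215] = 06 f6 fe 56 a8 d7 is 6 bytes > B = 3, so hash it first: H(key) = 03 cf, then zero-pad to 3 bytes: K' = 03 cf 00.
K' ⊕ ipad = 35 f9 36.  K' ⊕ opad = 5f 93 5c.
Inner input = (K'⊕ipad) ∥ m = 35 f9 36 ∥ 43.
Inner hash: sum = 53+249+54+67 = 423 → 01 a7.
Outer input = (K'⊕opad) ∥ inner = 5f 93 5c ∥ 01 a7.
Outer hash (tag): sum = 95+147+92+1+167 = 502 → 01 f6.

01f6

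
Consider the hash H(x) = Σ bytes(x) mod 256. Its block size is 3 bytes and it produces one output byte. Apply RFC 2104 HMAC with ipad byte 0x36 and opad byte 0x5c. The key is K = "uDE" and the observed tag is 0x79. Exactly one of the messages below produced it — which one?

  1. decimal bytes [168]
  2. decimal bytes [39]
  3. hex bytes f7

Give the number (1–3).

3

Key "uDE" = 75 44 45 is exactly B = 3 bytes: K' = 75 44 45.
K' ⊕ ipad = 43 72 73; K' ⊕ opad = 29 18 19.
m1: inner = H(43 72 73 a8) = d0; tag = H(29 18 19 d0) = 2a
m2: inner = H(43 72 73 27) = 4f; tag = H(29 18 19 4f) = a9
m3: inner = H(43 72 73 f7) = 1f; tag = H(29 18 19 1f) = 79 ← matches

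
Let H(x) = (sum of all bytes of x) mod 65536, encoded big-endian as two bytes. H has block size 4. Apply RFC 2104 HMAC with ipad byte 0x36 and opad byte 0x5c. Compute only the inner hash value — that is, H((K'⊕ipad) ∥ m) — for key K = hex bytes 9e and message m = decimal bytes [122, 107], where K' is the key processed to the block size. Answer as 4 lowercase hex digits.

Key hex bytes 9e is 1 byte ≤ B = 4; zero-pad to 4 bytes: K' = 9e 00 00 00.
K' ⊕ ipad = a8 36 36 36.
Inner input = a8 36 36 36 ∥ 7a 6b.
Inner hash: sum = 168+54+54+54+122+107 = 559 → 02 2f.

022f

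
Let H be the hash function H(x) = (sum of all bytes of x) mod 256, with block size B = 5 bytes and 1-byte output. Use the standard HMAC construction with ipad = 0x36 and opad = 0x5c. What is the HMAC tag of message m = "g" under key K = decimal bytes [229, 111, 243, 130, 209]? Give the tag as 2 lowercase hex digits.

Key decimal bytes [229, 111, 243, 130, 209] = e5 6f f3 82 d1 is exactly B = 5 bytes: K' = e5 6f f3 82 d1.
K' ⊕ ipad = d3 59 c5 b4 e7.  K' ⊕ opad = b9 33 af de 8d.
Inner input = (K'⊕ipad) ∥ m = d3 59 c5 b4 e7 ∥ 67.
Inner hash: sum = 211+89+197+180+231+103 = 1011; mod 256 = 243 → f3.
Outer input = (K'⊕opad) ∥ inner = b9 33 af de 8d ∥ f3.
Outer hash (tag): sum = 185+51+175+222+141+243 = 1017; mod 256 = 249 → f9.

f9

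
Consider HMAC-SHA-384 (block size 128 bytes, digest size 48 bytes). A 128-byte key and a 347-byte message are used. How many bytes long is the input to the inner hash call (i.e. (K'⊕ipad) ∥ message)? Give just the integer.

Key is 128 ≤ 128 bytes, zero-padded: |K'| = 128.
Inner input = (K'⊕ipad) ∥ m → 128 + 347 = 475 bytes.

475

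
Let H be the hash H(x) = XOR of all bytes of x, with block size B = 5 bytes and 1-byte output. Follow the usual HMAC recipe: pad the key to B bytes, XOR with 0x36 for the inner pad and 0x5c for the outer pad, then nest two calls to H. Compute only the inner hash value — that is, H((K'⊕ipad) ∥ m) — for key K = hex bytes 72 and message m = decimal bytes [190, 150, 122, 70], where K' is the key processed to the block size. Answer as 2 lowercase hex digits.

50

Key hex bytes 72 is 1 byte ≤ B = 5; zero-pad to 5 bytes: K' = 72 00 00 00 00.
K' ⊕ ipad = 44 36 36 36 36.
Inner input = 44 36 36 36 36 ∥ be 96 7a 46.
Inner hash: XOR 44⊕36⊕36⊕36⊕36⊕be⊕96⊕7a⊕46 = 50.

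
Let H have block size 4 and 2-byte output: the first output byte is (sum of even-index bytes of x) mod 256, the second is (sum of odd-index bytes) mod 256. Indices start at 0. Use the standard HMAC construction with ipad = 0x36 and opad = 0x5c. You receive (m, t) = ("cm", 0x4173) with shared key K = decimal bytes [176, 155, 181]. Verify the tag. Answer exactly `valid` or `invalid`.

Key decimal bytes [176, 155, 181] = b0 9b b5 is 3 bytes ≤ B = 4; zero-pad to 4 bytes: K' = b0 9b b5 00.
K' ⊕ ipad = 86 ad 83 36; K' ⊕ opad = ec c7 e9 5c.
Inner hash: even-index sum = 364 mod 256 = 108; odd-index sum = 336 mod 256 = 80 → 6c 50.
Outer hash (recomputed tag): even-index sum = 577 mod 256 = 65; odd-index sum = 371 mod 256 = 115 → 41 73.
Recomputed tag = 4173; claimed = 4173 → match.

valid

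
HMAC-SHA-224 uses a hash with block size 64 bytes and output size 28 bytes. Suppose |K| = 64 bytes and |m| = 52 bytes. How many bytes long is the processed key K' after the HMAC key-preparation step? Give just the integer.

64

Key is 64 ≤ 64 bytes, zero-padded: |K'| = 64.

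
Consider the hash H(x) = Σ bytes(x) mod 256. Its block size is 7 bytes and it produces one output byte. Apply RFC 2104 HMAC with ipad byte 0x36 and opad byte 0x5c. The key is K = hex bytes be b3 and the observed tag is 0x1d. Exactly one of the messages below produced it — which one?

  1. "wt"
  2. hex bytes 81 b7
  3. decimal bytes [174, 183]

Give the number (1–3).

Key hex bytes be b3 is 2 bytes ≤ B = 7; zero-pad to 7 bytes: K' = be b3 00 00 00 00 00.
K' ⊕ ipad = 88 85 36 36 36 36 36; K' ⊕ opad = e2 ef 5c 5c 5c 5c 5c.
m1: inner = H(88 85 36 36 36 36 36 77 74) = 06; tag = H(e2 ef 5c 5c 5c 5c 5c 06) = a3
m2: inner = H(88 85 36 36 36 36 36 81 b7) = 53; tag = H(e2 ef 5c 5c 5c 5c 5c 53) = f0
m3: inner = H(88 85 36 36 36 36 36 ae b7) = 80; tag = H(e2 ef 5c 5c 5c 5c 5c 80) = 1d ← matches

3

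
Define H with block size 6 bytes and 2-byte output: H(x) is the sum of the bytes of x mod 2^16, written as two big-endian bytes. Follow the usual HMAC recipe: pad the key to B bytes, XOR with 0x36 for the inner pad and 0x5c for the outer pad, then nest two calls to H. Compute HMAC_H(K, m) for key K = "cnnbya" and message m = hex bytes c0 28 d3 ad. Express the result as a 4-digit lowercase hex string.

Key "cnnbya" = 63 6e 6e 62 79 61 is exactly B = 6 bytes: K' = 63 6e 6e 62 79 61.
K' ⊕ ipad = 55 58 58 54 4f 57.  K' ⊕ opad = 3f 32 32 3e 25 3d.
Inner input = (K'⊕ipad) ∥ m = 55 58 58 54 4f 57 ∥ c0 28 d3 ad.
Inner hash: sum = 85+88+88+84+79+87+192+40+211+173 = 1127 → 04 67.
Outer input = (K'⊕opad) ∥ inner = 3f 32 32 3e 25 3d ∥ 04 67.
Outer hash (tag): sum = 63+50+50+62+37+61+4+103 = 430 → 01 ae.

01ae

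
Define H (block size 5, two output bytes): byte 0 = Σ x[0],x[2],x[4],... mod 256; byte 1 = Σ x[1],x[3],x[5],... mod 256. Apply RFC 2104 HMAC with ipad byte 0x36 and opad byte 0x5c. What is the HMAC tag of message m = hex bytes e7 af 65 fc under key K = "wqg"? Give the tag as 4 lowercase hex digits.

Key "wqg" = 77 71 67 is 3 bytes ≤ B = 5; zero-pad to 5 bytes: K' = 77 71 67 00 00.
K' ⊕ ipad = 41 47 51 36 36.  K' ⊕ opad = 2b 2d 3b 5c 5c.
Inner input = (K'⊕ipad) ∥ m = 41 47 51 36 36 ∥ e7 af 65 fc.
Inner hash: even-index sum = 627 mod 256 = 115; odd-index sum = 457 mod 256 = 201 → 73 c9.
Outer input = (K'⊕opad) ∥ inner = 2b 2d 3b 5c 5c ∥ 73 c9.
Outer hash (tag): even-index sum = 395 mod 256 = 139; odd-index sum = 252 mod 256 = 252 → 8b fc.

8bfc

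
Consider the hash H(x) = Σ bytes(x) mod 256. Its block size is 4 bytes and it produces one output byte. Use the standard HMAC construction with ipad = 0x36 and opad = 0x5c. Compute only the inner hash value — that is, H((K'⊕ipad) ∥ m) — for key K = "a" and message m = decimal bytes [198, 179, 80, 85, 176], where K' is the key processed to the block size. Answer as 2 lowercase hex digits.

c7

Key "a" = 61 is 1 byte ≤ B = 4; zero-pad to 4 bytes: K' = 61 00 00 00.
K' ⊕ ipad = 57 36 36 36.
Inner input = 57 36 36 36 ∥ c6 b3 50 55 b0.
Inner hash: sum = 87+54+54+54+198+179+80+85+176 = 967; mod 256 = 199 → c7.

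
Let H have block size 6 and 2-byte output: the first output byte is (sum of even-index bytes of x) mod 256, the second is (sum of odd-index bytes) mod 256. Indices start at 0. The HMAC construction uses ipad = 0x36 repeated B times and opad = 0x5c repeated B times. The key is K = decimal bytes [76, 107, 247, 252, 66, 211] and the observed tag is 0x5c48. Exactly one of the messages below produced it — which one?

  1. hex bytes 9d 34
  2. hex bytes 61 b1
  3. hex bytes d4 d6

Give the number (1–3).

3

Key decimal bytes [76, 107, 247, 252, 66, 211] = 4c 6b f7 fc 42 d3 is exactly B = 6 bytes: K' = 4c 6b f7 fc 42 d3.
K' ⊕ ipad = 7a 5d c1 ca 74 e5; K' ⊕ opad = 10 37 ab a0 1e 8f.
m1: inner = H(7a 5d c1 ca 74 e5 9d 34) = 4c 40; tag = H(10 37 ab a0 1e 8f 4c 40) = 25a6
m2: inner = H(7a 5d c1 ca 74 e5 61 b1) = 10 bd; tag = H(10 37 ab a0 1e 8f 10 bd) = e923
m3: inner = H(7a 5d c1 ca 74 e5 d4 d6) = 83 e2; tag = H(10 37 ab a0 1e 8f 83 e2) = 5c48 ← matches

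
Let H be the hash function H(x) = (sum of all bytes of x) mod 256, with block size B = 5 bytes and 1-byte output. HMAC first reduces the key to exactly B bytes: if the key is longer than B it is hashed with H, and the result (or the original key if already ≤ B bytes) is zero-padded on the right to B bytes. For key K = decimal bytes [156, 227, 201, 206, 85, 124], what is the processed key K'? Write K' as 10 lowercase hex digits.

|K| = 6 > B = 5, so first hash the key.
H(K): sum = 156+227+201+206+85+124 = 999; mod 256 = 231 → e7.
Zero-pad H(K) = e7 to 5 bytes: K' = e7 00 00 00 00.

e700000000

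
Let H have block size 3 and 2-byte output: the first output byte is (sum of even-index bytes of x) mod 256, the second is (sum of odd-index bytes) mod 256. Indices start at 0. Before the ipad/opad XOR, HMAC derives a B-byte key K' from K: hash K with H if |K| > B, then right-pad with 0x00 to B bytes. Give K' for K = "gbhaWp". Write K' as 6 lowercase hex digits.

263300

|K| = 6 > B = 3, so first hash the key.
H(K): even-index sum = 294 mod 256 = 38; odd-index sum = 307 mod 256 = 51 → 26 33.
Zero-pad H(K) = 26 33 to 3 bytes: K' = 26 33 00.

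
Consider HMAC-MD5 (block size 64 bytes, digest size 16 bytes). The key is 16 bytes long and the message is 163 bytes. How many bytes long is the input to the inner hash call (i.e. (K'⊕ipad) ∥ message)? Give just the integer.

227

Key is 16 ≤ 64 bytes, zero-padded: |K'| = 64.
Inner input = (K'⊕ipad) ∥ m → 64 + 163 = 227 bytes.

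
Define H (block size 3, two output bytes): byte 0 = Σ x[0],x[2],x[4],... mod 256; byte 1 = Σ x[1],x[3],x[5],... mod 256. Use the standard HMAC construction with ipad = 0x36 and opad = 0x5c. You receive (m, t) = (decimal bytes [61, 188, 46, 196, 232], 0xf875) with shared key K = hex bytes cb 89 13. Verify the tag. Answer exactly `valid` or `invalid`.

invalid

Key hex bytes cb 89 13 is exactly B = 3 bytes: K' = cb 89 13.
K' ⊕ ipad = fd bf 25; K' ⊕ opad = 97 d5 4f.
Inner hash: even-index sum = 674 mod 256 = 162; odd-index sum = 530 mod 256 = 18 → a2 12.
Outer hash (recomputed tag): even-index sum = 248 mod 256 = 248; odd-index sum = 375 mod 256 = 119 → f8 77.
Recomputed tag = f877; claimed = f875 → mismatch.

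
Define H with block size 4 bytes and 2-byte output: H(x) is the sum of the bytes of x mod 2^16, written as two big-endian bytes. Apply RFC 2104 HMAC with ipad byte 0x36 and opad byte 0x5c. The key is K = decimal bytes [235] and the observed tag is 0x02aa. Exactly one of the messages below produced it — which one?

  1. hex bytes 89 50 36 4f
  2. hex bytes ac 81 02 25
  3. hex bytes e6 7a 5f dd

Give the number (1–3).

1

Key decimal bytes [235] = eb is 1 byte ≤ B = 4; zero-pad to 4 bytes: K' = eb 00 00 00.
K' ⊕ ipad = dd 36 36 36; K' ⊕ opad = b7 5c 5c 5c.
m1: inner = H(dd 36 36 36 89 50 36 4f) = 02 dd; tag = H(b7 5c 5c 5c 02 dd) = 02aa ← matches
m2: inner = H(dd 36 36 36 ac 81 02 25) = 02 d3; tag = H(b7 5c 5c 5c 02 d3) = 02a0
m3: inner = H(dd 36 36 36 e6 7a 5f dd) = 04 1b; tag = H(b7 5c 5c 5c 04 1b) = 01ea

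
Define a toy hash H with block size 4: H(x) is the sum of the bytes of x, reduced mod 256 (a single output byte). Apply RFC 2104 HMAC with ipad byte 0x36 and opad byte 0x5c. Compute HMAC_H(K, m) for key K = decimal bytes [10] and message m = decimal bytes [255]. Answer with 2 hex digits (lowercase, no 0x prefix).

47

Key decimal bytes [10] = 0a is 1 byte ≤ B = 4; zero-pad to 4 bytes: K' = 0a 00 00 00.
K' ⊕ ipad = 3c 36 36 36.  K' ⊕ opad = 56 5c 5c 5c.
Inner input = (K'⊕ipad) ∥ m = 3c 36 36 36 ∥ ff.
Inner hash: sum = 60+54+54+54+255 = 477; mod 256 = 221 → dd.
Outer input = (K'⊕opad) ∥ inner = 56 5c 5c 5c ∥ dd.
Outer hash (tag): sum = 86+92+92+92+221 = 583; mod 256 = 71 → 47.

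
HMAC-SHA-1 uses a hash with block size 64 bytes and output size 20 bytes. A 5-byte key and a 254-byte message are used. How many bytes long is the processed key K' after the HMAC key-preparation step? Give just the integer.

64

Key is 5 ≤ 64 bytes, zero-padded: |K'| = 64.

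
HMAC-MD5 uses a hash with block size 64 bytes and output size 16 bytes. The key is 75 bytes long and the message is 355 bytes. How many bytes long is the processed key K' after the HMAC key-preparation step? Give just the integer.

Key is 75 > 64 bytes, so it is hashed to 16 bytes then zero-padded to 64: |K'| = 64.

64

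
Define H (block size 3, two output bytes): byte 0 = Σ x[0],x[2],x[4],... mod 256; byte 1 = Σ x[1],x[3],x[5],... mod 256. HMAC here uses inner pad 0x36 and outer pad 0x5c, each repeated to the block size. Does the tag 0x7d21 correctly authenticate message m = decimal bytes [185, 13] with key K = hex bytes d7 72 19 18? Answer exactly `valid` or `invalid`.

Key hex bytes d7 72 19 18 is 4 bytes > B = 3, so hash it first: H(key) = f0 8a, then zero-pad to 3 bytes: K' = f0 8a 00.
K' ⊕ ipad = c6 bc 36; K' ⊕ opad = ac d6 5c.
Inner hash: even-index sum = 265 mod 256 = 9; odd-index sum = 373 mod 256 = 117 → 09 75.
Outer hash (recomputed tag): even-index sum = 381 mod 256 = 125; odd-index sum = 223 mod 256 = 223 → 7d df.
Recomputed tag = 7ddf; claimed = 7d21 → mismatch.

invalid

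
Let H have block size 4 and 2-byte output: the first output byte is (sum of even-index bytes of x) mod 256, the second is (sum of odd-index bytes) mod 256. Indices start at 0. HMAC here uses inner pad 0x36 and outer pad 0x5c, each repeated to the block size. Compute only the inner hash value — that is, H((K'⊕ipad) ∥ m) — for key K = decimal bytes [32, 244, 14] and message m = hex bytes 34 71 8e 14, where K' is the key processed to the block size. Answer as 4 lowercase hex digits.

Key decimal bytes [32, 244, 14] = 20 f4 0e is 3 bytes ≤ B = 4; zero-pad to 4 bytes: K' = 20 f4 0e 00.
K' ⊕ ipad = 16 c2 38 36.
Inner input = 16 c2 38 36 ∥ 34 71 8e 14.
Inner hash: even-index sum = 272 mod 256 = 16; odd-index sum = 381 mod 256 = 125 → 10 7d.

107d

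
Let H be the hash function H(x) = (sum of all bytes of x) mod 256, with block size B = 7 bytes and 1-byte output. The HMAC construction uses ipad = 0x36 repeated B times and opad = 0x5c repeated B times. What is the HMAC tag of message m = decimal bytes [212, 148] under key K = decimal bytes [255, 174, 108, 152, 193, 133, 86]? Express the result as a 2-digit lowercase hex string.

e4

Key decimal bytes [255, 174, 108, 152, 193, 133, 86] = ff ae 6c 98 c1 85 56 is exactly B = 7 bytes: K' = ff ae 6c 98 c1 85 56.
K' ⊕ ipad = c9 98 5a ae f7 b3 60.  K' ⊕ opad = a3 f2 30 c4 9d d9 0a.
Inner input = (K'⊕ipad) ∥ m = c9 98 5a ae f7 b3 60 ∥ d4 94.
Inner hash: sum = 201+152+90+174+247+179+96+212+148 = 1499; mod 256 = 219 → db.
Outer input = (K'⊕opad) ∥ inner = a3 f2 30 c4 9d d9 0a ∥ db.
Outer hash (tag): sum = 163+242+48+196+157+217+10+219 = 1252; mod 256 = 228 → e4.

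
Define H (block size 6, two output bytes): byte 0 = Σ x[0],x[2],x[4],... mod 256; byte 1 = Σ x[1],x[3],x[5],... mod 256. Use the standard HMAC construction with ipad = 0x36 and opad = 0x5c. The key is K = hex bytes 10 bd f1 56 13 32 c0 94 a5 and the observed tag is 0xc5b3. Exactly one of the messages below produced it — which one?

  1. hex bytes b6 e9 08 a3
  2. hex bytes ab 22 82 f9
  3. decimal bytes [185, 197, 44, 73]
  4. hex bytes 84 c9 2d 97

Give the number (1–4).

2

Key hex bytes 10 bd f1 56 13 32 c0 94 a5 is 9 bytes > B = 6, so hash it first: H(key) = 79 d9, then zero-pad to 6 bytes: K' = 79 d9 00 00 00 00.
K' ⊕ ipad = 4f ef 36 36 36 36; K' ⊕ opad = 25 85 5c 5c 5c 5c.
m1: inner = H(4f ef 36 36 36 36 b6 e9 08 a3) = 79 e7; tag = H(25 85 5c 5c 5c 5c 79 e7) = 5624
m2: inner = H(4f ef 36 36 36 36 ab 22 82 f9) = e8 76; tag = H(25 85 5c 5c 5c 5c e8 76) = c5b3 ← matches
m3: inner = H(4f ef 36 36 36 36 b9 c5 2c 49) = a0 69; tag = H(25 85 5c 5c 5c 5c a0 69) = 7da6
m4: inner = H(4f ef 36 36 36 36 84 c9 2d 97) = 6c bb; tag = H(25 85 5c 5c 5c 5c 6c bb) = 49f8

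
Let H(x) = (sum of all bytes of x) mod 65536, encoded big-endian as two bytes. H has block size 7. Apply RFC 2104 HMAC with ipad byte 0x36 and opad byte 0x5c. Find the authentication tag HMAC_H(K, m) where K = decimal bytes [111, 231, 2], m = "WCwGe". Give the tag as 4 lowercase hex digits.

Key decimal bytes [111, 231, 2] = 6f e7 02 is 3 bytes ≤ B = 7; zero-pad to 7 bytes: K' = 6f e7 02 00 00 00 00.
K' ⊕ ipad = 59 d1 34 36 36 36 36.  K' ⊕ opad = 33 bb 5e 5c 5c 5c 5c.
Inner input = (K'⊕ipad) ∥ m = 59 d1 34 36 36 36 36 ∥ 57 43 77 47 65.
Inner hash: sum = 89+209+52+54+54+54+54+87+67+119+71+101 = 1011 → 03 f3.
Outer input = (K'⊕opad) ∥ inner = 33 bb 5e 5c 5c 5c 5c ∥ 03 f3.
Outer hash (tag): sum = 51+187+94+92+92+92+92+3+243 = 946 → 03 b2.

03b2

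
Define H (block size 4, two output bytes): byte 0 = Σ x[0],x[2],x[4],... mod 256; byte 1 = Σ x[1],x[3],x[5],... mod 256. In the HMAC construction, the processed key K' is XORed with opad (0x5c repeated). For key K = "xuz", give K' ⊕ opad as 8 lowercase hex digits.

2429265c

Key "xuz" = 78 75 7a is 3 bytes ≤ B = 4; zero-pad to 4 bytes: K' = 78 75 7a 00.
XOR each byte with 0x5c: 78⊕5c=24, 75⊕5c=29, 7a⊕5c=26, 00⊕5c=5c.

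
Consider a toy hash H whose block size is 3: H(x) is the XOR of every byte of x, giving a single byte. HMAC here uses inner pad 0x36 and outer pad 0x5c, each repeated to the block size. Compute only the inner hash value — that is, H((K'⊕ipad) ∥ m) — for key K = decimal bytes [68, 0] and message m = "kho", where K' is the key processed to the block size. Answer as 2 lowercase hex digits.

Key decimal bytes [68, 0] = 44 00 is 2 bytes ≤ B = 3; zero-pad to 3 bytes: K' = 44 00 00.
K' ⊕ ipad = 72 36 36.
Inner input = 72 36 36 ∥ 6b 68 6f.
Inner hash: XOR 72⊕36⊕36⊕6b⊕68⊕6f = 1e.

1e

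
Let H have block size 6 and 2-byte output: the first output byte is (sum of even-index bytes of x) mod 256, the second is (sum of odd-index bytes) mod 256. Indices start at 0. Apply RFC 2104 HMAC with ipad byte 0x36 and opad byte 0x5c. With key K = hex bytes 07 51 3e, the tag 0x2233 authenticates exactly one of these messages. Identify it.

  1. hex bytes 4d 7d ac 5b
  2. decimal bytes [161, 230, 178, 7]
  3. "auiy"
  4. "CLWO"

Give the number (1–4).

Key hex bytes 07 51 3e is 3 bytes ≤ B = 6; zero-pad to 6 bytes: K' = 07 51 3e 00 00 00.
K' ⊕ ipad = 31 67 08 36 36 36; K' ⊕ opad = 5b 0d 62 5c 5c 5c.
m1: inner = H(31 67 08 36 36 36 4d 7d ac 5b) = 68 ab; tag = H(5b 0d 62 5c 5c 5c 68 ab) = 8170
m2: inner = H(31 67 08 36 36 36 a1 e6 b2 07) = c2 c0; tag = H(5b 0d 62 5c 5c 5c c2 c0) = db85
m3: inner = H(31 67 08 36 36 36 61 75 69 79) = 39 c1; tag = H(5b 0d 62 5c 5c 5c 39 c1) = 5286
m4: inner = H(31 67 08 36 36 36 43 4c 57 4f) = 09 6e; tag = H(5b 0d 62 5c 5c 5c 09 6e) = 2233 ← matches

4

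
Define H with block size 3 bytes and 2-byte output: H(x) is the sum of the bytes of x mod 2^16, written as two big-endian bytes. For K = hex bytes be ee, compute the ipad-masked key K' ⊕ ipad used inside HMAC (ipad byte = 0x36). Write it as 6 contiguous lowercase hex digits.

88d836

Key hex bytes be ee is 2 bytes ≤ B = 3; zero-pad to 3 bytes: K' = be ee 00.
XOR each byte with 0x36: be⊕36=88, ee⊕36=d8, 00⊕36=36.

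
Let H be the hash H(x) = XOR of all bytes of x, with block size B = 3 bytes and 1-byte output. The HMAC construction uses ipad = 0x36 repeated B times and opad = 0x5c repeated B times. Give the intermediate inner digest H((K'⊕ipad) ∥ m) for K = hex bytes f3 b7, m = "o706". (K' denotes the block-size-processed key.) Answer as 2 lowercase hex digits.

Key hex bytes f3 b7 is 2 bytes ≤ B = 3; zero-pad to 3 bytes: K' = f3 b7 00.
K' ⊕ ipad = c5 81 36.
Inner input = c5 81 36 ∥ 6f 37 30 36.
Inner hash: XOR c5⊕81⊕36⊕6f⊕37⊕30⊕36 = 2c.

2c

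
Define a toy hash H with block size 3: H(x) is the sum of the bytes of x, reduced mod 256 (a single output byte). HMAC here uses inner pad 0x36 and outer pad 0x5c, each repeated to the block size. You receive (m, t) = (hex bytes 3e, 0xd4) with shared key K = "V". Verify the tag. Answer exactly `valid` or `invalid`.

Key "V" = 56 is 1 byte ≤ B = 3; zero-pad to 3 bytes: K' = 56 00 00.
K' ⊕ ipad = 60 36 36; K' ⊕ opad = 0a 5c 5c.
Inner hash: sum = 96+54+54+62 = 266; mod 256 = 10 → 0a.
Outer hash (recomputed tag): sum = 10+92+92+10 = 204 → cc.
Recomputed tag = cc; claimed = d4 → mismatch.

invalid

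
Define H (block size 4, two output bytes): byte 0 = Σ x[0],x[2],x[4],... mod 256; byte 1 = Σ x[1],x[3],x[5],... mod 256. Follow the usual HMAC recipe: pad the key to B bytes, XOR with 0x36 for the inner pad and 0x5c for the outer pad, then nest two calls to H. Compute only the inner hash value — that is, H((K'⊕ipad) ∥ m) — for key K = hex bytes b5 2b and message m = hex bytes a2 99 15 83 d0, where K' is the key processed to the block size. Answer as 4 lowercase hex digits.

Key hex bytes b5 2b is 2 bytes ≤ B = 4; zero-pad to 4 bytes: K' = b5 2b 00 00.
K' ⊕ ipad = 83 1d 36 36.
Inner input = 83 1d 36 36 ∥ a2 99 15 83 d0.
Inner hash: even-index sum = 576 mod 256 = 64; odd-index sum = 367 mod 256 = 111 → 40 6f.

406f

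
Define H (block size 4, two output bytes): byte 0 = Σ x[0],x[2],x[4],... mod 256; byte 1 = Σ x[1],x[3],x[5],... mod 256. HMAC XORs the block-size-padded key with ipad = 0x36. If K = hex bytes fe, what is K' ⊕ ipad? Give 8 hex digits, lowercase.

Key hex bytes fe is 1 byte ≤ B = 4; zero-pad to 4 bytes: K' = fe 00 00 00.
XOR each byte with 0x36: fe⊕36=c8, 00⊕36=36, 00⊕36=36, 00⊕36=36.

c8363636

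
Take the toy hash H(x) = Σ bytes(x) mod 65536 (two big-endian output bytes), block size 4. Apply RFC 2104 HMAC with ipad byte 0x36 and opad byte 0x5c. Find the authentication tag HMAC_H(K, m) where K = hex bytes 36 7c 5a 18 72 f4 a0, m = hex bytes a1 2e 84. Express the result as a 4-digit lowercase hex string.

Key hex bytes 36 7c 5a 18 72 f4 a0 is 7 bytes > B = 4, so hash it first: H(key) = 03 2a, then zero-pad to 4 bytes: K' = 03 2a 00 00.
K' ⊕ ipad = 35 1c 36 36.  K' ⊕ opad = 5f 76 5c 5c.
Inner input = (K'⊕ipad) ∥ m = 35 1c 36 36 ∥ a1 2e 84.
Inner hash: sum = 53+28+54+54+161+46+132 = 528 → 02 10.
Outer input = (K'⊕opad) ∥ inner = 5f 76 5c 5c ∥ 02 10.
Outer hash (tag): sum = 95+118+92+92+2+16 = 415 → 01 9f.

019f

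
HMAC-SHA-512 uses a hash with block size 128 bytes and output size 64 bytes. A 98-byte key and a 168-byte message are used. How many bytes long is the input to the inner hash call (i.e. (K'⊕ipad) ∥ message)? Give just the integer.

296

Key is 98 ≤ 128 bytes, zero-padded: |K'| = 128.
Inner input = (K'⊕ipad) ∥ m → 128 + 168 = 296 bytes.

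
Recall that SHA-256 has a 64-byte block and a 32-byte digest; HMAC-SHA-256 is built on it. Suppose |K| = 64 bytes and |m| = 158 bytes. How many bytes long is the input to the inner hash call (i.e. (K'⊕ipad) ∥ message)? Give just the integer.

Key is 64 ≤ 64 bytes, zero-padded: |K'| = 64.
Inner input = (K'⊕ipad) ∥ m → 64 + 158 = 222 bytes.

222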